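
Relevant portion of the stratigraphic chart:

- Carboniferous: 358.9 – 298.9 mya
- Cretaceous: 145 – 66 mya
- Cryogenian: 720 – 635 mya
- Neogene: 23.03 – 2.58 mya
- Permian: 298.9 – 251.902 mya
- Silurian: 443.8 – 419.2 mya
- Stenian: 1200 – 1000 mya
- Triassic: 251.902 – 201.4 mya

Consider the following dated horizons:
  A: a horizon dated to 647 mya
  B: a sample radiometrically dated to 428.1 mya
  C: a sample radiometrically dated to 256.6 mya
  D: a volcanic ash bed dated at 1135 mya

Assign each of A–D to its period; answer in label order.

A: 647 Ma lies in 720–635 Ma, so Cryogenian.
B: 428.1 Ma lies in 443.8–419.2 Ma, so Silurian.
C: 256.6 Ma lies in 298.9–251.902 Ma, so Permian.
D: 1135 Ma lies in 1200–1000 Ma, so Stenian.

A — Cryogenian; B — Silurian; C — Permian; D — Stenian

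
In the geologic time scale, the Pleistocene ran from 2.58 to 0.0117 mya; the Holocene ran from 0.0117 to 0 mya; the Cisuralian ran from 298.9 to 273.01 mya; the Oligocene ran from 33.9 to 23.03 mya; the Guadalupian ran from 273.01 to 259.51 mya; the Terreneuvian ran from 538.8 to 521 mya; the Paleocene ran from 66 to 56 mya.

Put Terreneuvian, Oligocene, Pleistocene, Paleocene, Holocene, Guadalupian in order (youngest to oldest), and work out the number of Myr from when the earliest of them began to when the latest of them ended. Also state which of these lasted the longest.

Holocene → Pleistocene → Oligocene → Paleocene → Guadalupian → Terreneuvian; total span 538.8 Myr; longest is Terreneuvian

From the excerpt: Terreneuvian 538.8–521; Oligocene 33.9–23.03; Pleistocene 2.58–0.0117; Paleocene 66–56; Holocene 0.0117–0; Guadalupian 273.01–259.51 (Ma).
Larger Ma is earlier, so the oldest is Terreneuvian and the youngest is Holocene; youngest to oldest: Holocene, Pleistocene, Oligocene, Paleocene, Guadalupian, Terreneuvian.
Oldest start 538.8 minus youngest end 0 gives 538.8 Myr overall.
Individual lengths (start − end): Paleocene 10; Holocene 0.0117; Guadalupian 13.5; Terreneuvian 17.8; Pleistocene 2.5683; Oligocene 10.87. The largest is Terreneuvian at 17.8 Myr.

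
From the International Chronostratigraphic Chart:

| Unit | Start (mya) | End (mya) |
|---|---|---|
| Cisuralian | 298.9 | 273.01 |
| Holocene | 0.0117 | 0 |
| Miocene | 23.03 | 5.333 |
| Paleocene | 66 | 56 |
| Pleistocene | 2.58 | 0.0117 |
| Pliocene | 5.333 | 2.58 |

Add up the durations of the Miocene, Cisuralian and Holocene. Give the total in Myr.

Each duration: Miocene = 17.697; Cisuralian = 25.89; Holocene = 0.0117.
Sum: 17.697 + 25.89 + 0.0117 = 43.5987 Myr.

43.5987 million years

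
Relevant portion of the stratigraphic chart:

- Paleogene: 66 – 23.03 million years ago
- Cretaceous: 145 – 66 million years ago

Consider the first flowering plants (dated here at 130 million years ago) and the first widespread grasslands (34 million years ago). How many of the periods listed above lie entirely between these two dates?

0

Checking each listed span, none has both start < 130 Ma and end > 34 Ma — every period straddles one of the two dates or lies outside them — so the count is 0.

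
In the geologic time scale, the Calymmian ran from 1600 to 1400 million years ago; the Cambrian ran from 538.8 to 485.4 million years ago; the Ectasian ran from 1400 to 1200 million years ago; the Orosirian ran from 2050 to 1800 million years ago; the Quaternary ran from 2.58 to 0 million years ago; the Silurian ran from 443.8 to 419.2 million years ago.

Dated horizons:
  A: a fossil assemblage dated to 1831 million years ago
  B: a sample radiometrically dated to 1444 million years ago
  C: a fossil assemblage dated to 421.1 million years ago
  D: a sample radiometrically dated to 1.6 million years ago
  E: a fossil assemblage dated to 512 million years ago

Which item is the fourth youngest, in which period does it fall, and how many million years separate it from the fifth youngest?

Sorted youngest-first by Ma: D (1.6), C (421.1), E (512), B (1444), A (1831).
The fourth youngest is B at 1444 Ma, which lies in 1600–1400 Ma: the Calymmian.
The fifth youngest is A at 1831 Ma; separation = |1444 − 1831| = 387 Myr.

B, in the Calymmian; 387 million years to A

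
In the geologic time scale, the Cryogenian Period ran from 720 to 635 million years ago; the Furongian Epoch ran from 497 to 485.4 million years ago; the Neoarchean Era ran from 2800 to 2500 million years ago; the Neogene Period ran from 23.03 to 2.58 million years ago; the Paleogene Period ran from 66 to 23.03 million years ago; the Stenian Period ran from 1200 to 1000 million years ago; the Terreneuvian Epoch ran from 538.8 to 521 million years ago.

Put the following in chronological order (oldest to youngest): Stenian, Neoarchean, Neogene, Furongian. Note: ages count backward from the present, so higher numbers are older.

Neoarchean, Stenian, Furongian, Neogene

Read off each span (Ma): Stenian 1200–1000; Neoarchean 2800–2500; Neogene 23.03–2.58; Furongian 497–485.4.
Larger Ma is older, so oldest→youngest is Neoarchean, Stenian, Furongian, Neogene.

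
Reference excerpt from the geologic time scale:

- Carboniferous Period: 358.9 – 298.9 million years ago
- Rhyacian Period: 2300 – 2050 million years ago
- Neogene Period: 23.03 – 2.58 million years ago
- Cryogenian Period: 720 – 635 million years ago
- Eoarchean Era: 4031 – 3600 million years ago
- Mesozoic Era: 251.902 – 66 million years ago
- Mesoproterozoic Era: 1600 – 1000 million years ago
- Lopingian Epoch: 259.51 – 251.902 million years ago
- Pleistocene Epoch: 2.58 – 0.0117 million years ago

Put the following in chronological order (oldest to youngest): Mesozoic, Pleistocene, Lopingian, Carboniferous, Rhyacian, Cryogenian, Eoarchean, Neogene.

The oldest of these is Eoarchean (starts 4031 Ma) and the youngest is Pleistocene (ends 0.0117 Ma).
In between, by decreasing start age: Rhyacian (2300), Cryogenian (720), Carboniferous (358.9), Lopingian (259.51), Mesozoic (251.902), Neogene (23.03).

Eoarchean, Rhyacian, Cryogenian, Carboniferous, Lopingian, Mesozoic, Neogene, Pleistocene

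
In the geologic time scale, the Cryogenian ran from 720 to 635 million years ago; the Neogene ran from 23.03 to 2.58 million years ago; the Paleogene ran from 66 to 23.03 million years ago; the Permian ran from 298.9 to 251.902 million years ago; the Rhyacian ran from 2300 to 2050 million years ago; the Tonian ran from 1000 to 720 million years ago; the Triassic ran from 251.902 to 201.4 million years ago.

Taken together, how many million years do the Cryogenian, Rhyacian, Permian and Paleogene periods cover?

424.968 million years

Duration is start − end for each: (720 − 635) + (2300 − 2050) + (298.9 − 251.902) + (66 − 23.03).
That is 85 + 250 + 46.998 + 42.97, which totals 424.968 million years.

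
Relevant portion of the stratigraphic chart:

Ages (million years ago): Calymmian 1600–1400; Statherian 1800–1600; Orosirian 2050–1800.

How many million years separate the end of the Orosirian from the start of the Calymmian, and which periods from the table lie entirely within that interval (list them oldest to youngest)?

200 million years; Statherian

End of Orosirian = 1800 Ma; start of Calymmian = 1600 Ma.
Gap = 1800 − 1600 = 200 Myr.
Periods wholly inside 1800–1600 Ma: Statherian (1800–1600).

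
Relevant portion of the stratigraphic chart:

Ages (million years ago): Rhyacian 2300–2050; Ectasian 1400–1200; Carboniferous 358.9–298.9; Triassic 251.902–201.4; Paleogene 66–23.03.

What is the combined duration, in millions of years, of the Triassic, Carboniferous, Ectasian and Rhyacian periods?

Duration is start − end for each: (251.902 − 201.4) + (358.9 − 298.9) + (1400 − 1200) + (2300 − 2050).
That is 50.502 + 60 + 200 + 250, which totals 560.502 million years.

560.502 million years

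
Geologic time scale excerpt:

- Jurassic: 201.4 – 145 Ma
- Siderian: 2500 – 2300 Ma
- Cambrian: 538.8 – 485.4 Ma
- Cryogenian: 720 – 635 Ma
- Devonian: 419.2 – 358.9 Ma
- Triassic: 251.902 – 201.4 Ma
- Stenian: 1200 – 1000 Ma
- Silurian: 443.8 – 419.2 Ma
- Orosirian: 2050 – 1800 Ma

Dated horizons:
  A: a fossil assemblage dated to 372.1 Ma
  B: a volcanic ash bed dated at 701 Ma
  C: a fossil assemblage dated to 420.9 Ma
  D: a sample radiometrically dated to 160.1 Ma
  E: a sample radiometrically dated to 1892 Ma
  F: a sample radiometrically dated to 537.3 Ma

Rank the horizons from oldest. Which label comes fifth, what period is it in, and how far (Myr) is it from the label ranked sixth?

Larger Ma means older, so oldest first: E 1892 > B 701 > F 537.3 > C 420.9 > A 372.1 > D 160.1.
Counting 5 along gives A (372.1 Ma); the excerpt puts that inside the Devonian, 419.2–358.9 Ma.
Next in line is D (160.1 Ma), and 372.1 − 160.1 = 212 Myr.

A, in the Devonian; 212 million years to D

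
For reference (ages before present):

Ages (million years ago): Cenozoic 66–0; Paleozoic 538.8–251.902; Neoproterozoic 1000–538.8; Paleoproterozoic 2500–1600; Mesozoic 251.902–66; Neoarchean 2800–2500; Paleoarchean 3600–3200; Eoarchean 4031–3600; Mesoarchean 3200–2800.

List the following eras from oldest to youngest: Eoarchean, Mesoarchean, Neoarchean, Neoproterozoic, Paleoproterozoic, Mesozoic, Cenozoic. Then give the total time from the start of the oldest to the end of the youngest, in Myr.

Eoarchean → Mesoarchean → Neoarchean → Paleoproterozoic → Neoproterozoic → Mesozoic → Cenozoic; total span 4031 Myr

From the excerpt: Eoarchean 4031–3600; Mesoarchean 3200–2800; Neoarchean 2800–2500; Neoproterozoic 1000–538.8; Paleoproterozoic 2500–1600; Mesozoic 251.902–66; Cenozoic 66–0 (Ma).
Larger Ma is earlier, so the oldest is Eoarchean and the youngest is Cenozoic; oldest to youngest: Eoarchean, Mesoarchean, Neoarchean, Paleoproterozoic, Neoproterozoic, Mesozoic, Cenozoic.
Oldest start 4031 minus youngest end 0 gives 4031 Myr overall.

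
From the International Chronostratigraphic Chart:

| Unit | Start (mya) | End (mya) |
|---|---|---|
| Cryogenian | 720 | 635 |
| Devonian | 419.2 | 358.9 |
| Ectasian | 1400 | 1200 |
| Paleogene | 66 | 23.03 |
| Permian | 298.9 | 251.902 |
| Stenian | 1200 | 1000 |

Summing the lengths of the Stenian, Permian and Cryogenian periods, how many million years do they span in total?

331.998 million years

Duration is start − end for each: (1200 − 1000) + (298.9 − 251.902) + (720 − 635).
That is 200 + 46.998 + 85, which totals 331.998 million years.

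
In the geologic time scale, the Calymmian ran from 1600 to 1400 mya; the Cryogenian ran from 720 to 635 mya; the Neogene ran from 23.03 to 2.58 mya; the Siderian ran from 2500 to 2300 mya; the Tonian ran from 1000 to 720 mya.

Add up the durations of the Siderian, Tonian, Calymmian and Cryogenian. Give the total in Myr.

Each duration: Siderian = 200; Tonian = 280; Calymmian = 200; Cryogenian = 85.
Sum: 200 + 280 + 200 + 85 = 765 Myr.

765 million years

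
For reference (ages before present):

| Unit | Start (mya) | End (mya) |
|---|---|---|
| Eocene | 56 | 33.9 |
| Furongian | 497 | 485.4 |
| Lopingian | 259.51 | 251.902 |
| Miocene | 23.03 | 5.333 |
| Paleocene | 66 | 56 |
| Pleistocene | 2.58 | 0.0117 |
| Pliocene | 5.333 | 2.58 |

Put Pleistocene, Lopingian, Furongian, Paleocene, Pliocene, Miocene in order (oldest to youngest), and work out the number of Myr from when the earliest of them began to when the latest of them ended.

Furongian, Lopingian, Paleocene, Miocene, Pliocene, Pleistocene; total span 496.9883 Myr

Start ages (Ma): Furongian 497, Lopingian 259.51, Paleocene 66, Miocene 23.03, Pliocene 5.333, Pleistocene 2.58.
Ordered oldest to youngest: Furongian, Lopingian, Paleocene, Miocene, Pliocene, Pleistocene.
Span = 497 − 0.0117 = 496.9883 Myr.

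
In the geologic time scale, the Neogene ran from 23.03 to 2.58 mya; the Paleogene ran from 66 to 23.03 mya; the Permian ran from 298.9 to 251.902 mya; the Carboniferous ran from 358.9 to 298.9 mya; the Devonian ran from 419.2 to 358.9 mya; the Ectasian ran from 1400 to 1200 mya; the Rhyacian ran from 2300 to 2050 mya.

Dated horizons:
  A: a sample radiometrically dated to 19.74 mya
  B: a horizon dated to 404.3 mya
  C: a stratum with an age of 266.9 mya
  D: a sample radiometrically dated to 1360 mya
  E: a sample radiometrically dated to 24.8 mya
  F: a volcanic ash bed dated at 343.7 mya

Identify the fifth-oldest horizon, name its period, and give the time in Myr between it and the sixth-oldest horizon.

E, in the Paleogene; 5.06 million years to A

Sorted oldest-first by Ma: D (1360), B (404.3), F (343.7), C (266.9), E (24.8), A (19.74).
The fifth oldest is E at 24.8 Ma, which lies in 66–23.03 Ma: the Paleogene.
The sixth oldest is A at 19.74 Ma; separation = |24.8 − 19.74| = 5.06 Myr.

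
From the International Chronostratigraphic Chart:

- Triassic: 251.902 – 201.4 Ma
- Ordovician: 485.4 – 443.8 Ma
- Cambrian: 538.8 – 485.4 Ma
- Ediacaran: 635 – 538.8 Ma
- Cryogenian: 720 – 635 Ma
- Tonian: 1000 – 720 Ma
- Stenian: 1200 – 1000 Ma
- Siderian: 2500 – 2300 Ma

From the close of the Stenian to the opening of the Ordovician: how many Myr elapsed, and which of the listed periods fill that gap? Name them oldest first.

514.6 million years; Tonian, Cryogenian, Ediacaran, Cambrian

The Stenian closes at 1000 Ma and the Ordovician opens at 485.4 Ma, so the interval is 1000 − 485.4 = 514.6 Myr.
A period fits inside if it starts at or after 1000 Ma and ends at or before 485.4 Ma; oldest first that gives Tonian, Cryogenian, Ediacaran, Cambrian.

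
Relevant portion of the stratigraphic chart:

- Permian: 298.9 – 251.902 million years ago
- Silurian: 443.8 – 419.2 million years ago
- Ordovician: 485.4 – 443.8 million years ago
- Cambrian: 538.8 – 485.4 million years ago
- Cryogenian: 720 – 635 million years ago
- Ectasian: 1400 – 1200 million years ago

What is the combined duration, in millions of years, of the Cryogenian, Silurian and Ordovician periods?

151.2 million years

Each duration: Cryogenian = 85; Silurian = 24.6; Ordovician = 41.6.
Sum: 85 + 24.6 + 41.6 = 151.2 Myr.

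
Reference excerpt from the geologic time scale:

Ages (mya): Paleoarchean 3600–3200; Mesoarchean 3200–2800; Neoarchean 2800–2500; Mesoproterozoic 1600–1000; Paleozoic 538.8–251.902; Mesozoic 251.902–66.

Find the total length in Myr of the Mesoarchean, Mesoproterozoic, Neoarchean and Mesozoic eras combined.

1485.902 million years

Each duration: Mesoarchean = 400; Mesoproterozoic = 600; Neoarchean = 300; Mesozoic = 185.902.
Sum: 400 + 600 + 300 + 185.902 = 1485.902 Myr.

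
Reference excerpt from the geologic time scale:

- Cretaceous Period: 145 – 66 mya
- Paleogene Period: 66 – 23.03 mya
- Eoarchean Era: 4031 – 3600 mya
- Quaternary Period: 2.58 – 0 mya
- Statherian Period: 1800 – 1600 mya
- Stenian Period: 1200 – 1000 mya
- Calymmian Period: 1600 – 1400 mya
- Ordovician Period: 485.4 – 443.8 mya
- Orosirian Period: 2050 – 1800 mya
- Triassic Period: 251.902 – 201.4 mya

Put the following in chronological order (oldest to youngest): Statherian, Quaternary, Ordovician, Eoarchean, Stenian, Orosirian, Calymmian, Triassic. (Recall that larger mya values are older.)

Read off each span (Ma): Statherian 1800–1600; Quaternary 2.58–0; Ordovician 485.4–443.8; Eoarchean 4031–3600; Stenian 1200–1000; Orosirian 2050–1800; Calymmian 1600–1400; Triassic 251.902–201.4.
Larger Ma is older, so oldest→youngest is Eoarchean, Orosirian, Statherian, Calymmian, Stenian, Ordovician, Triassic, Quaternary.

Eoarchean, Orosirian, Statherian, Calymmian, Stenian, Ordovician, Triassic, Quaternary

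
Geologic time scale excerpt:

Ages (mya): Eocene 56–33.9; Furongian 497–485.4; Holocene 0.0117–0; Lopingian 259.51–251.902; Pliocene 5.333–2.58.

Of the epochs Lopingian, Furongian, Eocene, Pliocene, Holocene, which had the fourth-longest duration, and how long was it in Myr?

Pliocene, 2.753 million years

Durations: Lopingian 7.608; Furongian 11.6; Eocene 22.1; Pliocene 2.753; Holocene 0.0117 Myr.
Sorted longest-first: Eocene (22.1), Furongian (11.6), Lopingian (7.608), Pliocene (2.753), Holocene (0.0117).
The fourth longest is Pliocene at 2.753 Myr.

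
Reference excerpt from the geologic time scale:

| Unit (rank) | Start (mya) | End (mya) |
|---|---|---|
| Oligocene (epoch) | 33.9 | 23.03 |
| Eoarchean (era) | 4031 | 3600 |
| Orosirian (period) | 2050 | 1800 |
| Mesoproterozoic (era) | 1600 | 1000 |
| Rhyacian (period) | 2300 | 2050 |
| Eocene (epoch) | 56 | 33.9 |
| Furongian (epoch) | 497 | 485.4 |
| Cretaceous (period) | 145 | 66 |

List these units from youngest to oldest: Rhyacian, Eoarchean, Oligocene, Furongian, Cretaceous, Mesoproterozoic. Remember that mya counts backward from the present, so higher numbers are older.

Oligocene, then Cretaceous, then Furongian, then Mesoproterozoic, then Rhyacian, then Eoarchean

Read off each span (Ma): Rhyacian 2300–2050; Eoarchean 4031–3600; Oligocene 33.9–23.03; Furongian 497–485.4; Cretaceous 145–66; Mesoproterozoic 1600–1000.
Larger Ma is older, so oldest→youngest is Eoarchean, Rhyacian, Mesoproterozoic, Furongian, Cretaceous, Oligocene; reverse it for youngest→oldest.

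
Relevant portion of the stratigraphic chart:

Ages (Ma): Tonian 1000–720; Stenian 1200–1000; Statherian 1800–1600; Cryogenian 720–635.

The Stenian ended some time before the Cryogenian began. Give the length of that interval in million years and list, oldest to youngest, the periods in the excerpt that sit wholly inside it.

280 million years; Tonian

The Stenian closes at 1000 Ma and the Cryogenian opens at 720 Ma, so the interval is 1000 − 720 = 280 Myr.
A period fits inside if it starts at or after 1000 Ma and ends at or before 720 Ma; oldest first that gives Tonian.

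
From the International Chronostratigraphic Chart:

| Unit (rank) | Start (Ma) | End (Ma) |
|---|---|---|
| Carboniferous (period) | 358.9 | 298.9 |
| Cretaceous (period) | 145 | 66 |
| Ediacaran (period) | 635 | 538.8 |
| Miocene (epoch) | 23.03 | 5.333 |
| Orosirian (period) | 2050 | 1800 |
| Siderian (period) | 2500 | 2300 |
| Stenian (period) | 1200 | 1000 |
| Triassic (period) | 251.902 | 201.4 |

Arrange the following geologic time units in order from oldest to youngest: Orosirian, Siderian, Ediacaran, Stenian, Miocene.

Read off each span (Ma): Orosirian 2050–1800; Siderian 2500–2300; Ediacaran 635–538.8; Stenian 1200–1000; Miocene 23.03–5.333.
Larger Ma is older, so oldest→youngest is Siderian, Orosirian, Stenian, Ediacaran, Miocene.

Siderian, Orosirian, Stenian, Ediacaran, Miocene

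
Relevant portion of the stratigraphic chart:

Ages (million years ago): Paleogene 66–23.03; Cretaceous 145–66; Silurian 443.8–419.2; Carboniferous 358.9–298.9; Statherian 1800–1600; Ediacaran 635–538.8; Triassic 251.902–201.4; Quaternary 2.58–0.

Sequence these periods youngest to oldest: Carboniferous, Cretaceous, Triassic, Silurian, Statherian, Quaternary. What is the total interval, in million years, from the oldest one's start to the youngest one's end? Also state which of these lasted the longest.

From the excerpt: Carboniferous 358.9–298.9; Cretaceous 145–66; Triassic 251.902–201.4; Silurian 443.8–419.2; Statherian 1800–1600; Quaternary 2.58–0 (Ma).
Larger Ma is earlier, so the oldest is Statherian and the youngest is Quaternary; youngest to oldest: Quaternary, Cretaceous, Triassic, Carboniferous, Silurian, Statherian.
Oldest start 1800 minus youngest end 0 gives 1800 Myr overall.
Individual lengths (start − end): Quaternary 2.58; Triassic 50.502; Carboniferous 60; Cretaceous 79; Silurian 24.6; Statherian 200. The largest is Statherian at 200 Myr.

Quaternary, Cretaceous, Triassic, Carboniferous, Silurian, Statherian; total span 1800 Myr; longest is Statherian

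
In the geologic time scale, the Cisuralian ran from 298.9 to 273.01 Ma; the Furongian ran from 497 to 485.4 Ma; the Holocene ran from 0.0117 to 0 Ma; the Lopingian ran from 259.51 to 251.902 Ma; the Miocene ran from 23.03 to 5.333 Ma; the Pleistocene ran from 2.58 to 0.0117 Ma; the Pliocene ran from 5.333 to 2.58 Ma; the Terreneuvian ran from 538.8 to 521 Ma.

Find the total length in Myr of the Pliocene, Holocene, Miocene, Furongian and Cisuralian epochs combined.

Duration is start − end for each: (5.333 − 2.58) + (0.0117 − 0) + (23.03 − 5.333) + (497 − 485.4) + (298.9 − 273.01).
That is 2.753 + 0.0117 + 17.697 + 11.6 + 25.89, which totals 57.9517 million years.

57.9517 million years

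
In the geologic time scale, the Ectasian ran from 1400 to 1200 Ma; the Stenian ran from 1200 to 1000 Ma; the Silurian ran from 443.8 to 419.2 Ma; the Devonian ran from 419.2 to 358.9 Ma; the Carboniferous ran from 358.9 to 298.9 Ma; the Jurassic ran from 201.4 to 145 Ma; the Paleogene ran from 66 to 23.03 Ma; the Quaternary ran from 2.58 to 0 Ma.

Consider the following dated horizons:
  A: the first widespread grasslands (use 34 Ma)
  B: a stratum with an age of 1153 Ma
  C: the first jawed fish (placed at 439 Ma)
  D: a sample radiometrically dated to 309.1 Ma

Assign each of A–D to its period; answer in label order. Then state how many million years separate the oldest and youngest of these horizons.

A — Paleogene; B — Stenian; C — Silurian; D — Carboniferous; span 1119 million years

A: 34 Ma lies in 66–23.03 Ma, so Paleogene.
B: 1153 Ma lies in 1200–1000 Ma, so Stenian.
C: 439 Ma lies in 443.8–419.2 Ma, so Silurian.
D: 309.1 Ma lies in 358.9–298.9 Ma, so Carboniferous.
Oldest = 1153 Ma, youngest = 34 Ma → span 1119 Myr.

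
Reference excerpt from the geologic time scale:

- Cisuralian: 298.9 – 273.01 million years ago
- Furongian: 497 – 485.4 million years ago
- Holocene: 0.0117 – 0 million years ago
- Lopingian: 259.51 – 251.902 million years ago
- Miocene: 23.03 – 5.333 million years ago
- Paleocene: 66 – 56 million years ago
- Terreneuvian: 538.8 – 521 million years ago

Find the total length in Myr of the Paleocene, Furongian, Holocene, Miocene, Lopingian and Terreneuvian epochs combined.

64.7167 million years

Duration is start − end for each: (66 − 56) + (497 − 485.4) + (0.0117 − 0) + (23.03 − 5.333) + (259.51 − 251.902) + (538.8 − 521).
That is 10 + 11.6 + 0.0117 + 17.697 + 7.608 + 17.8, which totals 64.7167 million years.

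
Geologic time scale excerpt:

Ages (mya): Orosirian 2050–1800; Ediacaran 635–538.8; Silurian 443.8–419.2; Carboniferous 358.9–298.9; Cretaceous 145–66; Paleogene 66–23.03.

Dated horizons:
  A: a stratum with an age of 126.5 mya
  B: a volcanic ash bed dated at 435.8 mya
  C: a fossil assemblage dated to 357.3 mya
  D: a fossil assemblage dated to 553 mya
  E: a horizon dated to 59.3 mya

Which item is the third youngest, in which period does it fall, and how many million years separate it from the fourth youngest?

Smaller Ma means younger, so youngest first: E 59.3 < A 126.5 < C 357.3 < B 435.8 < D 553.
Counting 3 along gives C (357.3 Ma); the excerpt puts that inside the Carboniferous, 358.9–298.9 Ma.
Next in line is B (435.8 Ma), and 435.8 − 357.3 = 78.5 Myr.

C, in the Carboniferous; 78.5 million years to B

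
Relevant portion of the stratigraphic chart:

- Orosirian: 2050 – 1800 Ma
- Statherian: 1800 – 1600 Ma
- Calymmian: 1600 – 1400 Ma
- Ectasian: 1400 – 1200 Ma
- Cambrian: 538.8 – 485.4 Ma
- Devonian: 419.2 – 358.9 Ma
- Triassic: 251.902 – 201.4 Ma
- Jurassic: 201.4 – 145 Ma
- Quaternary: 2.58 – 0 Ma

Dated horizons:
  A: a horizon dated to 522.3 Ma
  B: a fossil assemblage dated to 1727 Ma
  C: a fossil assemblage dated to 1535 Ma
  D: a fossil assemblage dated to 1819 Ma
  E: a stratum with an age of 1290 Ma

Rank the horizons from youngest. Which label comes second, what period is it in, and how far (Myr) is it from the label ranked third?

E, in the Ectasian; 245 million years to C

Smaller Ma means younger, so youngest first: A 522.3 < E 1290 < C 1535 < B 1727 < D 1819.
Counting 2 along gives E (1290 Ma); the excerpt puts that inside the Ectasian, 1400–1200 Ma.
Next in line is C (1535 Ma), and 1535 − 1290 = 245 Myr.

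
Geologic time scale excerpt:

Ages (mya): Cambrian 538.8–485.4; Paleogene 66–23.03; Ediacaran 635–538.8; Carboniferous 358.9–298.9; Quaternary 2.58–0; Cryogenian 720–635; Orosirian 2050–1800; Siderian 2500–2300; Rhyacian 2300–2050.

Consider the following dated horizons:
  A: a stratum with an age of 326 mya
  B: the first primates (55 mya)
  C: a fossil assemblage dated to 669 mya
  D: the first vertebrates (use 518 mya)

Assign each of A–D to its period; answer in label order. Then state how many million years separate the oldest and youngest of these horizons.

A — Carboniferous; B — Paleogene; C — Cryogenian; D — Cambrian; span 614 million years

A: 326 Ma lies in 358.9–298.9 Ma, so Carboniferous.
B: 55 Ma lies in 66–23.03 Ma, so Paleogene.
C: 669 Ma lies in 720–635 Ma, so Cryogenian.
D: 518 Ma lies in 538.8–485.4 Ma, so Cambrian.
Oldest = 669 Ma, youngest = 55 Ma → span 614 Myr.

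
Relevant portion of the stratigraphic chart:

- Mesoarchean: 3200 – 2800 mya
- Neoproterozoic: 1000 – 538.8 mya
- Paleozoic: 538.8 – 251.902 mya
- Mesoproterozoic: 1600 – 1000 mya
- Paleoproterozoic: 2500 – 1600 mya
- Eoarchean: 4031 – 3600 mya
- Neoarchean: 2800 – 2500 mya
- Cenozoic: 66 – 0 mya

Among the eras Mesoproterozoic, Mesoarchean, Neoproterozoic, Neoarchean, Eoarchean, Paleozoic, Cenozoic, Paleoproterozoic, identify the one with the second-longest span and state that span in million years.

Mesoproterozoic, 600 million years

Start − end for each: Mesoproterozoic 1600 − 1000 = 600; Mesoarchean 3200 − 2800 = 400; Neoproterozoic 1000 − 538.8 = 461.2; Neoarchean 2800 − 2500 = 300; Eoarchean 4031 − 3600 = 431; Paleozoic 538.8 − 251.902 = 286.898; Cenozoic 66 − 0 = 66; Paleoproterozoic 2500 − 1600 = 900.
Ranking these from longest: Paleoproterozoic > Mesoproterozoic > Neoproterozoic > Eoarchean > Mesoarchean > Neoarchean > Paleozoic > Cenozoic.
Position 2 in that ranking is Mesoproterozoic, which lasted 600 Myr.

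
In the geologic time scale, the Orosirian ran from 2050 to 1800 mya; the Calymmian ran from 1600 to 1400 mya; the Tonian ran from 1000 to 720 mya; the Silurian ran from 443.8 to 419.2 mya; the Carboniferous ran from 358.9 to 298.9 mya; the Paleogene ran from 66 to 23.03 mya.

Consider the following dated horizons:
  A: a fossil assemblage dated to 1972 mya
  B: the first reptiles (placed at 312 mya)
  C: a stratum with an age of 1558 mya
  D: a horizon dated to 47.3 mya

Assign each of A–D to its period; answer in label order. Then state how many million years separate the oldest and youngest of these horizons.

A — Orosirian; B — Carboniferous; C — Calymmian; D — Paleogene; span 1924.7 million years

Match each age against the start–end ranges in the excerpt: A = 1972 Ma → Orosirian (2050–1800); B = 312 Ma → Carboniferous (358.9–298.9); C = 1558 Ma → Calymmian (1600–1400); D = 47.3 Ma → Paleogene (66–23.03).
The largest age is 1972 Ma and the smallest is 47.3 Ma; their difference is 1924.7 Myr.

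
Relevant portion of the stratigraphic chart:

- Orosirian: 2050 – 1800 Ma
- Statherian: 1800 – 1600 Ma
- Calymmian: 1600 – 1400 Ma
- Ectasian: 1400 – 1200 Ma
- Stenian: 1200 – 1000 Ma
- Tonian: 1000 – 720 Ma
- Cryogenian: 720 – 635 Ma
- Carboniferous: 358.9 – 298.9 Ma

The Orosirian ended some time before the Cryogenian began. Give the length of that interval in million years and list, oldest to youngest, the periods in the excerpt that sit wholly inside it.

1080 million years; Statherian, Calymmian, Ectasian, Stenian, Tonian

End of Orosirian = 1800 Ma; start of Cryogenian = 720 Ma.
Gap = 1800 − 720 = 1080 Myr.
Periods wholly inside 1800–720 Ma: Statherian (1800–1600), Calymmian (1600–1400), Ectasian (1400–1200), Stenian (1200–1000), Tonian (1000–720).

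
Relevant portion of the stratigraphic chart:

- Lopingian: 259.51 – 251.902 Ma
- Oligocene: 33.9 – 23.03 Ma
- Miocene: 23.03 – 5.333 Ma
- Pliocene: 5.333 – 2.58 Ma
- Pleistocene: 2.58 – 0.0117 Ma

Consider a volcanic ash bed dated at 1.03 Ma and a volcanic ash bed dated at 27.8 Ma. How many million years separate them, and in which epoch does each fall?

Elapsed time: 27.8 − 1.03 = 26.77 Myr.
1.03 Ma lies within 2.58–0.0117 Ma: Pleistocene.
27.8 Ma lies within 33.9–23.03 Ma: Oligocene.

26.77 million years apart; the first in the Pleistocene, the second in the Oligocene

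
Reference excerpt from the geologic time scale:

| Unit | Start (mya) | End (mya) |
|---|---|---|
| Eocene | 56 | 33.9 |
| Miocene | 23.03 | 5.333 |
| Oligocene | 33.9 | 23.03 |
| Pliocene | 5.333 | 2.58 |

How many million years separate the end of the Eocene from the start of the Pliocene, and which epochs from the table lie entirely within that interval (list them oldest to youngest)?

28.567 million years; Oligocene, Miocene

The Eocene closes at 33.9 Ma and the Pliocene opens at 5.333 Ma, so the interval is 33.9 − 5.333 = 28.567 Myr.
An epoch fits inside if it starts at or after 33.9 Ma and ends at or before 5.333 Ma; oldest first that gives Oligocene, Miocene.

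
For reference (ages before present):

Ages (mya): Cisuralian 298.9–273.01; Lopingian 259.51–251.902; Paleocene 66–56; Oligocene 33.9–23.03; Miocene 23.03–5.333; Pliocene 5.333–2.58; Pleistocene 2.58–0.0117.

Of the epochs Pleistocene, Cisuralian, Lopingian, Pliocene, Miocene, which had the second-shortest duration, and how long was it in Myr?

Durations: Pleistocene 2.5683; Cisuralian 25.89; Lopingian 7.608; Pliocene 2.753; Miocene 17.697 Myr.
Sorted shortest-first: Pleistocene (2.5683), Pliocene (2.753), Lopingian (7.608), Miocene (17.697), Cisuralian (25.89).
The second shortest is Pliocene at 2.753 Myr.

Pliocene, 2.753 million years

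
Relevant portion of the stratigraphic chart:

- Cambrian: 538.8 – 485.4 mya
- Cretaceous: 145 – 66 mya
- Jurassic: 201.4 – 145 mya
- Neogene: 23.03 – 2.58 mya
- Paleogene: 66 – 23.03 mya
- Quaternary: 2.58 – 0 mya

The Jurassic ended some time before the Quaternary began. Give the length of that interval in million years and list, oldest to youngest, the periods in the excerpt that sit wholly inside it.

The Jurassic closes at 145 Ma and the Quaternary opens at 2.58 Ma, so the interval is 145 − 2.58 = 142.42 Myr.
A period fits inside if it starts at or after 145 Ma and ends at or before 2.58 Ma; oldest first that gives Cretaceous, Paleogene, Neogene.

142.42 million years; Cretaceous, Paleogene, Neogene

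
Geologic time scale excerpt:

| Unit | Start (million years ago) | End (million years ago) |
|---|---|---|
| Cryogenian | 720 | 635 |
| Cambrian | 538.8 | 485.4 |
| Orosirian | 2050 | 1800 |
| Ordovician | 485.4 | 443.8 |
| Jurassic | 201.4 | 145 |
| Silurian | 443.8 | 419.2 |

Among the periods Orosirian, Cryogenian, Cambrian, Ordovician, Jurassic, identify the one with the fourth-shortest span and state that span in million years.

Durations: Orosirian 250; Cryogenian 85; Cambrian 53.4; Ordovician 41.6; Jurassic 56.4 Myr.
Sorted shortest-first: Ordovician (41.6), Cambrian (53.4), Jurassic (56.4), Cryogenian (85), Orosirian (250).
The fourth shortest is Cryogenian at 85 Myr.

Cryogenian, 85 million years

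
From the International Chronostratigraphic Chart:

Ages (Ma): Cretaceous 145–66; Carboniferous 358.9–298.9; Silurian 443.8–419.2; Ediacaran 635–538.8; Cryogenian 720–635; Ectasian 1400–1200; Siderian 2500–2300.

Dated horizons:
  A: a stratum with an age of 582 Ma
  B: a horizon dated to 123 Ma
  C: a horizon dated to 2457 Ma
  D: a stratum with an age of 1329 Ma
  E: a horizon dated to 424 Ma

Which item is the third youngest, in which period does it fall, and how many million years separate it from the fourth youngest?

A, in the Ediacaran; 747 million years to D

Sorted youngest-first by Ma: B (123), E (424), A (582), D (1329), C (2457).
The third youngest is A at 582 Ma, which lies in 635–538.8 Ma: the Ediacaran.
The fourth youngest is D at 1329 Ma; separation = |582 − 1329| = 747 Myr.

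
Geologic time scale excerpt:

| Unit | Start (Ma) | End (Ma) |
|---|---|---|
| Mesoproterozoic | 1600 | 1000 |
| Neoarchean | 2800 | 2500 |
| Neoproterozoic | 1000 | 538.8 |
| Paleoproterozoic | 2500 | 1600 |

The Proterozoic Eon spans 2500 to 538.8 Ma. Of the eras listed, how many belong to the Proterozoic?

3

Eras inside 2500–538.8 Ma: Paleoproterozoic, Mesoproterozoic, Neoproterozoic — 3 in total.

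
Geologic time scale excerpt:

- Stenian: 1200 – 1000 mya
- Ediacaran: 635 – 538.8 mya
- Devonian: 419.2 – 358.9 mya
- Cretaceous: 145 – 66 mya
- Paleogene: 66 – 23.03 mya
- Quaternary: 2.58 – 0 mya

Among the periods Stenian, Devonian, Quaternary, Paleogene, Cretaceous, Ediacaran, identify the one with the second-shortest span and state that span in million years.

Paleogene, 42.97 million years

Start − end for each: Stenian 1200 − 1000 = 200; Devonian 419.2 − 358.9 = 60.3; Quaternary 2.58 − 0 = 2.58; Paleogene 66 − 23.03 = 42.97; Cretaceous 145 − 66 = 79; Ediacaran 635 − 538.8 = 96.2.
Ranking these from shortest: Quaternary < Paleogene < Devonian < Cretaceous < Ediacaran < Stenian.
Position 2 in that ranking is Paleogene, which lasted 42.97 Myr.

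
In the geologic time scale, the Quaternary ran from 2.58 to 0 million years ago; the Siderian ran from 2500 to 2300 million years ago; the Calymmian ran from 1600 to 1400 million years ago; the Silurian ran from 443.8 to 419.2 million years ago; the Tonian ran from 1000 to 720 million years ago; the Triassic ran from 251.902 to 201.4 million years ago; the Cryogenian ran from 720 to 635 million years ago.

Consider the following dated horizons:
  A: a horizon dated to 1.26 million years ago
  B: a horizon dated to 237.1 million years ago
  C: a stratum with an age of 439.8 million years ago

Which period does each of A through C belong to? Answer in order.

Match each age against the start–end ranges in the excerpt: A = 1.26 Ma → Quaternary (2.58–0); B = 237.1 Ma → Triassic (251.902–201.4); C = 439.8 Ma → Silurian (443.8–419.2).

A — Quaternary; B — Triassic; C — Silurian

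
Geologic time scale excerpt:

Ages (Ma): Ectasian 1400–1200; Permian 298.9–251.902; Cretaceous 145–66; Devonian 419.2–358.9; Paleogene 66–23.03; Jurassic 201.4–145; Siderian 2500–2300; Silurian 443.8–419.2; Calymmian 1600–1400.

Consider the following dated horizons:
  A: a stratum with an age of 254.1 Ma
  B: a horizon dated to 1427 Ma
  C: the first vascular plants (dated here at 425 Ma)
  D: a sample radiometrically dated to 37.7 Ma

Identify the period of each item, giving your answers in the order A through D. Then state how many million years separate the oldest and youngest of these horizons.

Match each age against the start–end ranges in the excerpt: A = 254.1 Ma → Permian (298.9–251.902); B = 1427 Ma → Calymmian (1600–1400); C = 425 Ma → Silurian (443.8–419.2); D = 37.7 Ma → Paleogene (66–23.03).
The largest age is 1427 Ma and the smallest is 37.7 Ma; their difference is 1389.3 Myr.

A — Permian; B — Calymmian; C — Silurian; D — Paleogene; span 1389.3 million years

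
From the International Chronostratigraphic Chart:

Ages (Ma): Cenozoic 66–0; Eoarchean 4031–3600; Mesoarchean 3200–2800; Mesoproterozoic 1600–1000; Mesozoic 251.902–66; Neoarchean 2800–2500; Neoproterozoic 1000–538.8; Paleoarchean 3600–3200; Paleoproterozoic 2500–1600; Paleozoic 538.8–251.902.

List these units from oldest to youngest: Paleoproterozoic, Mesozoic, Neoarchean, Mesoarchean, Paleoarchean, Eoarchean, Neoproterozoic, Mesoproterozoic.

Sorting by start age (descending Ma, since larger Ma = older): Eoarchean began 4031, Paleoarchean began 3600, Mesoarchean began 3200, Neoarchean began 2800, Paleoproterozoic began 2500, Mesoproterozoic began 1600, Neoproterozoic began 1000, Mesozoic began 251.902.

Eoarchean → Paleoarchean → Mesoarchean → Neoarchean → Paleoproterozoic → Mesoproterozoic → Neoproterozoic → Mesozoic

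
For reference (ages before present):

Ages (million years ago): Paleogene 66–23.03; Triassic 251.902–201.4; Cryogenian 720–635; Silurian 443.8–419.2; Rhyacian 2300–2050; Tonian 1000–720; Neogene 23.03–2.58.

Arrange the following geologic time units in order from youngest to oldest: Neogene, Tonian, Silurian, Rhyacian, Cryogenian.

The oldest of these is Rhyacian (starts 2300 Ma) and the youngest is Neogene (ends 2.58 Ma).
In between, by decreasing start age: Tonian (1000), Cryogenian (720), Silurian (443.8).
Listing youngest first means reversing that sequence.

Neogene, Silurian, Cryogenian, Tonian, Rhyacian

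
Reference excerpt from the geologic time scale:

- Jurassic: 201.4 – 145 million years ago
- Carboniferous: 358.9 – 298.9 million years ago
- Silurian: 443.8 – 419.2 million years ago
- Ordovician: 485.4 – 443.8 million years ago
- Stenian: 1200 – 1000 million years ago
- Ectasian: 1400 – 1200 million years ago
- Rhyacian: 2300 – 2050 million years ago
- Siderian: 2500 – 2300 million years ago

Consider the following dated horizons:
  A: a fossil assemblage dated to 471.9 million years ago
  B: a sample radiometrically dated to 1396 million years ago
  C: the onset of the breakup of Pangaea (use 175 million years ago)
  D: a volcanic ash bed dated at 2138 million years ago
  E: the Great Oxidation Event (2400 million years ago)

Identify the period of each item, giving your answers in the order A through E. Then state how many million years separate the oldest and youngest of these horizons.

A — Ordovician; B — Ectasian; C — Jurassic; D — Rhyacian; E — Siderian; span 2225 million years

Match each age against the start–end ranges in the excerpt: A = 471.9 Ma → Ordovician (485.4–443.8); B = 1396 Ma → Ectasian (1400–1200); C = 175 Ma → Jurassic (201.4–145); D = 2138 Ma → Rhyacian (2300–2050); E = 2400 Ma → Siderian (2500–2300).
The largest age is 2400 Ma and the smallest is 175 Ma; their difference is 2225 Myr.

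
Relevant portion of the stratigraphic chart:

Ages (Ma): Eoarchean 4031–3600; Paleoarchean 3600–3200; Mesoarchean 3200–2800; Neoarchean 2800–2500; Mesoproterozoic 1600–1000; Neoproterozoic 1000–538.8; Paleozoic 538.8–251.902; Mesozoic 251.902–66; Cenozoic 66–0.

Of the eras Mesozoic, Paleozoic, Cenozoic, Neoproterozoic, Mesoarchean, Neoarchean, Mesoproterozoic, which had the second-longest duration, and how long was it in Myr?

Neoproterozoic, 461.2 million years

Start − end for each: Mesozoic 251.902 − 66 = 185.902; Paleozoic 538.8 − 251.902 = 286.898; Cenozoic 66 − 0 = 66; Neoproterozoic 1000 − 538.8 = 461.2; Mesoarchean 3200 − 2800 = 400; Neoarchean 2800 − 2500 = 300; Mesoproterozoic 1600 − 1000 = 600.
Ranking these from longest: Mesoproterozoic > Neoproterozoic > Mesoarchean > Neoarchean > Paleozoic > Mesozoic > Cenozoic.
Position 2 in that ranking is Neoproterozoic, which lasted 461.2 Myr.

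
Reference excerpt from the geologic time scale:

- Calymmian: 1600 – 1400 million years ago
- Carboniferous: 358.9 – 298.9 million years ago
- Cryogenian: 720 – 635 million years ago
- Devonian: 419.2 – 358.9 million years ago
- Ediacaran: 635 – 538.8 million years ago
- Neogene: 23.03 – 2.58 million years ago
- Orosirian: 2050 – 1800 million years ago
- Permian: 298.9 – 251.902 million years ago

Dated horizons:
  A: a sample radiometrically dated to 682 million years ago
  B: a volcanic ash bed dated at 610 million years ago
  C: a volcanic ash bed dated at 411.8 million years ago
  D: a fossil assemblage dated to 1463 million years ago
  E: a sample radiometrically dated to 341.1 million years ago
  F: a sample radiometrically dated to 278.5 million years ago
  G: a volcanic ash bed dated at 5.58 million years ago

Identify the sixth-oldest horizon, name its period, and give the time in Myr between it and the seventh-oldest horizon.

Sorted oldest-first by Ma: D (1463), A (682), B (610), C (411.8), E (341.1), F (278.5), G (5.58).
The sixth oldest is F at 278.5 Ma, which lies in 298.9–251.902 Ma: the Permian.
The seventh oldest is G at 5.58 Ma; separation = |278.5 − 5.58| = 272.92 Myr.

F, in the Permian; 272.92 million years to G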